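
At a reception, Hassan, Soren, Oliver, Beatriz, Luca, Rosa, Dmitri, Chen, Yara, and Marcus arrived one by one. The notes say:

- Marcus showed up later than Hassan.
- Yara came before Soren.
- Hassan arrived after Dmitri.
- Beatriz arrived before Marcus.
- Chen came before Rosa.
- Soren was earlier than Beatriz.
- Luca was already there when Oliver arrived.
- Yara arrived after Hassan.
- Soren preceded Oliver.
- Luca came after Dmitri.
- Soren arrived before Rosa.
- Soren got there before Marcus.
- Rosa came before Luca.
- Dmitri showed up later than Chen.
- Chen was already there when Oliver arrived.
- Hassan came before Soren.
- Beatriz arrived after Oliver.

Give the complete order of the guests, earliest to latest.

The constraints fix every adjacent pair, so only one ordering works:
Chen → Dmitri → Hassan → Yara → Soren → Rosa → Luca → Oliver → Beatriz → Marcus.

Chen, Dmitri, Hassan, Yara, Soren, Rosa, Luca, Oliver, Beatriz, Marcus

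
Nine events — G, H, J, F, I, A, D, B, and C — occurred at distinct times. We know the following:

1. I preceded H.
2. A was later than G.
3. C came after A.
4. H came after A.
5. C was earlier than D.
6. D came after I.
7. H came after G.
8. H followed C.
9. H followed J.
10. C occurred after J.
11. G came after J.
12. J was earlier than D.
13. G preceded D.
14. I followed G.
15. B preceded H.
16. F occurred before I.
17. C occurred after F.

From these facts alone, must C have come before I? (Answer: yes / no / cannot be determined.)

No chain of stated constraints runs from C to I, and none runs from I to C either.
So the relative order of C and I is not fixed by the given facts.

cannot be determined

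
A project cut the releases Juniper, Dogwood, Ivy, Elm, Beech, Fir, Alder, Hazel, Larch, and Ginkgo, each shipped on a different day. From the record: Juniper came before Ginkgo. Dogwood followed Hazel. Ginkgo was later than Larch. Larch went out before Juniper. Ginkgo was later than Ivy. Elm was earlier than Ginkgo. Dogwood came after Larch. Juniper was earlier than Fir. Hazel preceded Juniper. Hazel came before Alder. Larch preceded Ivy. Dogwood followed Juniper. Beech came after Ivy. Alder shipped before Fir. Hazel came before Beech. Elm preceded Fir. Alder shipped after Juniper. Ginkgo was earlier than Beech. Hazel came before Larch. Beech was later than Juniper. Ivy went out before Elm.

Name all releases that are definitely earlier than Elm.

Hazel, Ivy, Larch

Directly stated before Elm: Ivy.
Hazel reaches Elm via Hazel → Larch → Ivy → Elm.
Larch reaches Elm via Larch → Ivy → Elm.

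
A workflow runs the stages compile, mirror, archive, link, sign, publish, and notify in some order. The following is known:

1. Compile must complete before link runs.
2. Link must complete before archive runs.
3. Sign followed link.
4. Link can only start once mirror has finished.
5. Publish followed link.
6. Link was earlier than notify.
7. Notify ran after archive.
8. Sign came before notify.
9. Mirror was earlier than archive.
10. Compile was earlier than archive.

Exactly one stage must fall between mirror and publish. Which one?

Tracing the constraints gives mirror → link → publish, so link sits after mirror and before publish.
No other stage is forced both after mirror and before publish.

link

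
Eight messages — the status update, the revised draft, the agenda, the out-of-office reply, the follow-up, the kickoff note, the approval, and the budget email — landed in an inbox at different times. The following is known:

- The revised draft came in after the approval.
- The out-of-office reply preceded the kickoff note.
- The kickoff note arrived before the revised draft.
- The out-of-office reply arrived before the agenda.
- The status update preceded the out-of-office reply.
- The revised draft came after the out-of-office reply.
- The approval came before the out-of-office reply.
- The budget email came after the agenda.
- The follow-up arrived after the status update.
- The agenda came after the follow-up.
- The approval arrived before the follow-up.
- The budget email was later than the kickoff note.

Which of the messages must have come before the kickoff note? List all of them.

Directly stated before the kickoff note: the out-of-office reply.
The approval reaches the kickoff note via the approval → the out-of-office reply → the kickoff note.
The status update reaches the kickoff note via the status update → the out-of-office reply → the kickoff note.
No chain forces the revised draft (or any of the others) ahead of the kickoff note.

the approval, the out-of-office reply, the status update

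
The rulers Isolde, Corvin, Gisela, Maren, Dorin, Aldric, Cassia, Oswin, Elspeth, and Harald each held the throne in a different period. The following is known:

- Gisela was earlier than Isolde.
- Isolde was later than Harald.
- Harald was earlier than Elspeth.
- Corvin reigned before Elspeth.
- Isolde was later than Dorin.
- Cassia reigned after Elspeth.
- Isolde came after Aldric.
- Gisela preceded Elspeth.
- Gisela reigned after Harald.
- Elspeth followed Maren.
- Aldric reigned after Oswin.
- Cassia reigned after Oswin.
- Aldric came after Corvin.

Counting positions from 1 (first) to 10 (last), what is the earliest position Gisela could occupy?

2

Harald must come before Gisela — 1 forced predecessor.
Nothing else is forced ahead of Gisela, so their earliest slot is position 1 + 1 = 2.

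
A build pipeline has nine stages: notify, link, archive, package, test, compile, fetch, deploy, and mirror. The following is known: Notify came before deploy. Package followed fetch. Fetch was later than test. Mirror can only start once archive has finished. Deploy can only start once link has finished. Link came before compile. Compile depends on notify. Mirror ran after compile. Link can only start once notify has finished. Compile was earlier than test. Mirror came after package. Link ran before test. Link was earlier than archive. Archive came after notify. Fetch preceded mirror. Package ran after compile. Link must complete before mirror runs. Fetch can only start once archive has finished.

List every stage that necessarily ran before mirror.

Directly stated before mirror: archive, compile, fetch, link, and package.
Notify reaches mirror via notify → archive → mirror.
Test reaches mirror via test → fetch → mirror.
No chain forces deploy ahead of mirror.

archive, compile, fetch, link, notify, package, test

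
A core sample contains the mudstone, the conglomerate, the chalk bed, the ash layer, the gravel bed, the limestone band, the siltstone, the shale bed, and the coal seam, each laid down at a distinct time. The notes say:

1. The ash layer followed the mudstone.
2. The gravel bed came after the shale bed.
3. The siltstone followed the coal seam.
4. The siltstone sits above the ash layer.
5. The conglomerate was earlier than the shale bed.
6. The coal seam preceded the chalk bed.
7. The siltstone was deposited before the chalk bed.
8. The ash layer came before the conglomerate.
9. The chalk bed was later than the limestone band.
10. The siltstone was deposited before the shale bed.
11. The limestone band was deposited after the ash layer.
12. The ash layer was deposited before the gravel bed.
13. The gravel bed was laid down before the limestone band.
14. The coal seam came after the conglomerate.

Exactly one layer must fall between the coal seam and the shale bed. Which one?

Tracing the constraints gives the coal seam → the siltstone → the shale bed, so the siltstone sits after the coal seam and before the shale bed.
No other layer is forced both after the coal seam and before the shale bed.

the siltstone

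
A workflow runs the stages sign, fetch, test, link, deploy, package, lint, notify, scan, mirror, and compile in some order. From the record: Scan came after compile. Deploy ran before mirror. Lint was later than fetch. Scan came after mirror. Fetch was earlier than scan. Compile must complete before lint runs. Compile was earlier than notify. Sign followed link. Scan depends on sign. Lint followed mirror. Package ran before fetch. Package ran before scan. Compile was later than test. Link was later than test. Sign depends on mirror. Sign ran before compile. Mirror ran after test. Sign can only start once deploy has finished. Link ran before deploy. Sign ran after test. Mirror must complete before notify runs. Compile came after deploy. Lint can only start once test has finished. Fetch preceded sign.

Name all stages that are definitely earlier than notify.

compile, deploy, fetch, link, mirror, package, sign, test

Directly stated before notify: compile and mirror.
Deploy reaches notify via deploy → compile → notify.
Fetch reaches notify via fetch → sign → compile → notify.
Link reaches notify via link → sign → compile → notify.
Likewise package, sign, and test each reach notify by chaining the stated constraints.
No chain forces lint (or any of the others) ahead of notify.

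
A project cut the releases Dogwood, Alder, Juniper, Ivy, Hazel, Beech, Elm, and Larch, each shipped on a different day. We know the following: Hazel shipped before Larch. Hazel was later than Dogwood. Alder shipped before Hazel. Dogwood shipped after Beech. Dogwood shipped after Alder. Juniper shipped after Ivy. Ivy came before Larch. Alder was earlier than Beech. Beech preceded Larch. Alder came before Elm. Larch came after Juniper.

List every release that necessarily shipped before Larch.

Directly stated before Larch: Beech, Hazel, Ivy, and Juniper.
Alder reaches Larch via Alder → Beech → Larch.
Dogwood reaches Larch via Dogwood → Hazel → Larch.

Alder, Beech, Dogwood, Hazel, Ivy, Juniper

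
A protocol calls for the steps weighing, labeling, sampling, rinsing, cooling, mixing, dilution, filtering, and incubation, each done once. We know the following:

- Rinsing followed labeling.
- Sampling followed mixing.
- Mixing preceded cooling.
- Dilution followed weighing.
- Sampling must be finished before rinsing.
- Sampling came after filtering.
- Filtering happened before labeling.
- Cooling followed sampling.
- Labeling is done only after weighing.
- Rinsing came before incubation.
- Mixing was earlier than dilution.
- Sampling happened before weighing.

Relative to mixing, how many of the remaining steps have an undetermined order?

Forced after mixing: cooling, dilution, incubation, labeling, rinsing, sampling, and weighing.
That leaves filtering with no forced order relative to mixing — 1.

1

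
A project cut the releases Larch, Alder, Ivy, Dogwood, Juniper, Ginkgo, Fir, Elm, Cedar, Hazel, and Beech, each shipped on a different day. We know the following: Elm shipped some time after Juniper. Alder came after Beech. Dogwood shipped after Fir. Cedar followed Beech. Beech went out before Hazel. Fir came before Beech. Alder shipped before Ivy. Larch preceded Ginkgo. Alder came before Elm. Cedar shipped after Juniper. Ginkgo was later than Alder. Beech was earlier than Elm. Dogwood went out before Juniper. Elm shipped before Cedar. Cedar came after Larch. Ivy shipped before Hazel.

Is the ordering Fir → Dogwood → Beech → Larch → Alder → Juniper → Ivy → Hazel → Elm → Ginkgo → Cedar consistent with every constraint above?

Check each stated constraint against the proposed order — e.g. Larch is ahead of Cedar; Beech is ahead of Cedar. Every pair is in the required order; nothing is violated.

yes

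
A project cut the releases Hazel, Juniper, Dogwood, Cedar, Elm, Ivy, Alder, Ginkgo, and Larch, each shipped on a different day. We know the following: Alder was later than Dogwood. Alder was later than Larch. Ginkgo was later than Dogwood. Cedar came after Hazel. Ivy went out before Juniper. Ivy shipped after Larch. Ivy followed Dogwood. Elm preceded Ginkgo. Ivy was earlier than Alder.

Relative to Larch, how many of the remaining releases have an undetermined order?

Forced after Larch: Alder, Ivy, and Juniper.
That leaves Cedar, Dogwood, Elm, Ginkgo, and Hazel with no forced order relative to Larch — 5.

5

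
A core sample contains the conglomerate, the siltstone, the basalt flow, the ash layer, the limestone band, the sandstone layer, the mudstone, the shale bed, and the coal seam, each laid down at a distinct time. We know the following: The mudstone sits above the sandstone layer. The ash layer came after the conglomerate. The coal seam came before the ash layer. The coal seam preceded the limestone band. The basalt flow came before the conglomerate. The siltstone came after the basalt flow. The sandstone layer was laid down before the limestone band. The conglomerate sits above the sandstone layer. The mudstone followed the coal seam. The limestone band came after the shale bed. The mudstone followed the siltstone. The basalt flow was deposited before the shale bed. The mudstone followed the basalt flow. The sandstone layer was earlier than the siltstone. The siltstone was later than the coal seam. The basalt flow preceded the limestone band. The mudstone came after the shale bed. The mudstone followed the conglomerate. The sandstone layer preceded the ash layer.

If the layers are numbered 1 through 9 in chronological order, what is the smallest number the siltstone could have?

4

The basalt flow, the coal seam, and the sandstone layer must all come before the siltstone — 3 forced predecessors.
Nothing else is forced ahead of the siltstone, so its earliest slot is position 3 + 1 = 4.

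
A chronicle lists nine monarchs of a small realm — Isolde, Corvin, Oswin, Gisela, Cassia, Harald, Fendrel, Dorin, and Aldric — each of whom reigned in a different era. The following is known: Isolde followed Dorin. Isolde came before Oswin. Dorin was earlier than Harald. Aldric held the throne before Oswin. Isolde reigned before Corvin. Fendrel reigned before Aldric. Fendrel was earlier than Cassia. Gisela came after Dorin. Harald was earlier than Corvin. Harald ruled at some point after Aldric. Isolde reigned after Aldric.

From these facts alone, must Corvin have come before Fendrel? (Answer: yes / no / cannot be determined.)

Tracing the constraints gives Fendrel → Aldric → Harald → Corvin, so Fendrel must come before Corvin.
That means Corvin cannot be before Fendrel.

no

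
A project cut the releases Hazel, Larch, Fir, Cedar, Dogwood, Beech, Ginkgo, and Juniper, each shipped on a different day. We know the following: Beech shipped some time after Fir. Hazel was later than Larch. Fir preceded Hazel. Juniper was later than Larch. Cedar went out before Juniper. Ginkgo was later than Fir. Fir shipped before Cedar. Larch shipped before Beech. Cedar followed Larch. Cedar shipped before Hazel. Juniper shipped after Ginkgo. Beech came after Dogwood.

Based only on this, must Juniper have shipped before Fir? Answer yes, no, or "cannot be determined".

Tracing the constraints gives Fir → Ginkgo → Juniper, so Fir must come before Juniper.
That means Juniper cannot be before Fir.

no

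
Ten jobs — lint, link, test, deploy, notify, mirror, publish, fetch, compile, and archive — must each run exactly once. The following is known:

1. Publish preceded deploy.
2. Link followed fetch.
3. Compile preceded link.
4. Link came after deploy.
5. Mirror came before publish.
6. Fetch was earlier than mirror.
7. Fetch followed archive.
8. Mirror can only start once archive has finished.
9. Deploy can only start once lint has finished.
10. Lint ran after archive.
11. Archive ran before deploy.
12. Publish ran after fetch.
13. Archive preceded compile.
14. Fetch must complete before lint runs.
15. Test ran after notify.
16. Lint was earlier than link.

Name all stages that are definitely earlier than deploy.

Directly stated before deploy: archive, lint, and publish.
Fetch reaches deploy via fetch → publish → deploy.
Mirror reaches deploy via mirror → publish → deploy.
No chain forces notify (or any of the others) ahead of deploy.

archive, fetch, lint, mirror, publish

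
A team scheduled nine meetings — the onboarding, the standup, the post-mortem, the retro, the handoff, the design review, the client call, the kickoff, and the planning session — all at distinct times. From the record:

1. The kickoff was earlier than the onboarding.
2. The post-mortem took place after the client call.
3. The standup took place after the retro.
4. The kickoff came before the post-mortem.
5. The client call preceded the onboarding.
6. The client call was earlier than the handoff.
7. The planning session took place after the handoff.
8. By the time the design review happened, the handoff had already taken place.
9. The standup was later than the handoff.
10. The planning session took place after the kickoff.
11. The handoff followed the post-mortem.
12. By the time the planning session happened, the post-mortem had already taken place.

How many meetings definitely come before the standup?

5

Directly stated before the standup: the handoff and the retro.
The client call reaches the standup via the client call → the handoff → the standup.
The kickoff reaches the standup via the kickoff → the post-mortem → the handoff → the standup.
The post-mortem reaches the standup via the post-mortem → the handoff → the standup.
That's the client call, the handoff, the kickoff, the post-mortem, and the retro — 5 in all.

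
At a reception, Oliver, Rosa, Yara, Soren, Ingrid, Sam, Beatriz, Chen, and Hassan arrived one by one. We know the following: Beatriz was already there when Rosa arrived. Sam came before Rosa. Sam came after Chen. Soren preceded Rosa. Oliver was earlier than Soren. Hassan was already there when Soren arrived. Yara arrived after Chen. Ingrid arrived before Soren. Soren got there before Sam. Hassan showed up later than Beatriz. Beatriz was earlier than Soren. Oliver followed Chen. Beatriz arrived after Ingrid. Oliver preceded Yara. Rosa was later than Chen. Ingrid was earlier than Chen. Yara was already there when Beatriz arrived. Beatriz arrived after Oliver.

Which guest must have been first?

Ingrid has a chain of constraints placing them before every other guest, so Ingrid must be first.

Ingrid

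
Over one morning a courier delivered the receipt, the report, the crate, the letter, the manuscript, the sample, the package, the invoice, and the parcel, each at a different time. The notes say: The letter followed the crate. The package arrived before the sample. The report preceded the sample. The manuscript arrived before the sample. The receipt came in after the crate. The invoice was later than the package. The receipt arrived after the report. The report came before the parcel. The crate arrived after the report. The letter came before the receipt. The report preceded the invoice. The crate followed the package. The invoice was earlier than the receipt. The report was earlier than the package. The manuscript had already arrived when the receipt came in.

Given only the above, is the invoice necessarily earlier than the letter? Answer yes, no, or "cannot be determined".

cannot be determined

No chain of stated constraints runs from the invoice to the letter, and none runs from the letter to the invoice either.
So the relative order of the invoice and the letter is not fixed by the given facts.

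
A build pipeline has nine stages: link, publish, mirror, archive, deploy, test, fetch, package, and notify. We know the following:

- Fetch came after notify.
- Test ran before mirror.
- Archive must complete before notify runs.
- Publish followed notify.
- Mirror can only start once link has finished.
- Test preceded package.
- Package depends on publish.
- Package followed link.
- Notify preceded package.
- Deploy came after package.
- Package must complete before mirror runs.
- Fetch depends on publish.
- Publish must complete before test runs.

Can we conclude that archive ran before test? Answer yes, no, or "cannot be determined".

Chain the constraints: archive → notify → publish → test. Each link is directly stated, so archive comes before test.

yes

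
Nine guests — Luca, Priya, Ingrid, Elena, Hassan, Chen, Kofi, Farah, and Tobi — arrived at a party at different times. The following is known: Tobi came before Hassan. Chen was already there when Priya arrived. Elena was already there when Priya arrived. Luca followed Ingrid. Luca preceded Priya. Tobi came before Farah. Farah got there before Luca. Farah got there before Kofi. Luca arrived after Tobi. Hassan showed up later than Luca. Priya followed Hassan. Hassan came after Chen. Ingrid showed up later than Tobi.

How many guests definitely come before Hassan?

5

Directly stated before Hassan: Chen, Luca, and Tobi.
Farah reaches Hassan via Farah → Luca → Hassan.
Ingrid reaches Hassan via Ingrid → Luca → Hassan.
No chain forces Priya (or any of the others) ahead of Hassan.
That's Chen, Farah, Ingrid, Luca, and Tobi — 5 in all.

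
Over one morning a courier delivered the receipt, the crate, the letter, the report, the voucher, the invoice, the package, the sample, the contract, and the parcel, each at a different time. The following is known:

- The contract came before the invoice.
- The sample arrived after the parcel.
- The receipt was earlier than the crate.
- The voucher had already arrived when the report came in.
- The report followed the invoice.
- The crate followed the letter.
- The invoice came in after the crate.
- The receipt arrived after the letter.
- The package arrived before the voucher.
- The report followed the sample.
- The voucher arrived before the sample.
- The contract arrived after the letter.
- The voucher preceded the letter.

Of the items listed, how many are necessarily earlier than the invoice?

6

Directly stated before the invoice: the contract and the crate.
The letter reaches the invoice via the letter → the crate → the invoice.
The package reaches the invoice via the package → the voucher → the letter → the crate → the invoice.
The receipt reaches the invoice via the receipt → the crate → the invoice.
Likewise the voucher reaches the invoice by chaining the stated constraints.
No chain forces the sample (or any of the others) ahead of the invoice.
That's the contract, the crate, the letter, the package, the receipt, and the voucher — 6 in all.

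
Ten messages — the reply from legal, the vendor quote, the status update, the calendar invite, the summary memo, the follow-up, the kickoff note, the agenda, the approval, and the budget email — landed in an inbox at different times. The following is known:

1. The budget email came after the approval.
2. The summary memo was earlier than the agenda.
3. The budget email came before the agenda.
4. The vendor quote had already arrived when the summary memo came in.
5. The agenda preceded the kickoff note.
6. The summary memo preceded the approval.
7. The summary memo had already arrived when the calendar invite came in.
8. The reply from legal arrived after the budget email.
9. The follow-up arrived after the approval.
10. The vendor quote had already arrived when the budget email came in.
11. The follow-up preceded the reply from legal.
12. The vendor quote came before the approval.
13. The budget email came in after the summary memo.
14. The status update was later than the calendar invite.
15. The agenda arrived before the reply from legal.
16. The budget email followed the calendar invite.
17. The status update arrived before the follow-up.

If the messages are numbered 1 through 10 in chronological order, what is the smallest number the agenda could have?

6

The approval, the budget email, the calendar invite, the summary memo, and the vendor quote must all come before the agenda — 5 forced predecessors.
Nothing else is forced ahead of the agenda, so its earliest slot is position 5 + 1 = 6.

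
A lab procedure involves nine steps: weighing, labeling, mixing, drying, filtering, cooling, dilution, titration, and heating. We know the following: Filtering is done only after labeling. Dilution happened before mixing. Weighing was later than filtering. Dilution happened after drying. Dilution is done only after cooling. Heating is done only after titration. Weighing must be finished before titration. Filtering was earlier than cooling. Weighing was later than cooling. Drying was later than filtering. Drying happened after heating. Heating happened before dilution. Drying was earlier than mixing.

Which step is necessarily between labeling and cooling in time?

filtering

Tracing the constraints gives labeling → filtering → cooling, so filtering sits after labeling and before cooling.
No other step is forced both after labeling and before cooling.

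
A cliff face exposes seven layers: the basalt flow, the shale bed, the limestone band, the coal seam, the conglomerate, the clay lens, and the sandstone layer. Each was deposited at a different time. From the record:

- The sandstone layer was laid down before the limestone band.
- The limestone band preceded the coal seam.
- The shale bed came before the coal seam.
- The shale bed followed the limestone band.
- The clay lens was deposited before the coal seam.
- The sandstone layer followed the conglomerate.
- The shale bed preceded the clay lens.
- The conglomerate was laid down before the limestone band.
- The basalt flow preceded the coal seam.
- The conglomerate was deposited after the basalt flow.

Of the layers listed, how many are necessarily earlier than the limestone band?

3

Directly stated before the limestone band: the conglomerate and the sandstone layer.
The basalt flow reaches the limestone band via the basalt flow → the conglomerate → the limestone band.
No chain forces the clay lens (or any of the others) ahead of the limestone band.
That's the basalt flow, the conglomerate, and the sandstone layer — 3 in all.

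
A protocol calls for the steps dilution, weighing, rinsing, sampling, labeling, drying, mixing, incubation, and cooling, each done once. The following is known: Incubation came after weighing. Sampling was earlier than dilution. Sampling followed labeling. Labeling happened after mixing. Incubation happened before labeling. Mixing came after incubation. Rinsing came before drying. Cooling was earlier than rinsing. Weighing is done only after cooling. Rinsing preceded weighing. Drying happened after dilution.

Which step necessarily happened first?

cooling

Cooling has a chain of constraints placing it before every other step, so cooling must be first.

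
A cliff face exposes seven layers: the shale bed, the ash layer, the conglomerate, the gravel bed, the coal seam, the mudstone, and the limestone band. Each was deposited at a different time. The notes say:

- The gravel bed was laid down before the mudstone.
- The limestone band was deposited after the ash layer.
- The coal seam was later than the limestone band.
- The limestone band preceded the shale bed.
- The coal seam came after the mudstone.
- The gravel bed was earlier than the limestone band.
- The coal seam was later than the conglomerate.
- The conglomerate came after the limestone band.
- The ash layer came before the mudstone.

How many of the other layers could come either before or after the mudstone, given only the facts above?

3

Forced before the mudstone: the ash layer and the gravel bed; forced after the mudstone: the coal seam.
That leaves the conglomerate, the limestone band, and the shale bed with no forced order relative to the mudstone — 3.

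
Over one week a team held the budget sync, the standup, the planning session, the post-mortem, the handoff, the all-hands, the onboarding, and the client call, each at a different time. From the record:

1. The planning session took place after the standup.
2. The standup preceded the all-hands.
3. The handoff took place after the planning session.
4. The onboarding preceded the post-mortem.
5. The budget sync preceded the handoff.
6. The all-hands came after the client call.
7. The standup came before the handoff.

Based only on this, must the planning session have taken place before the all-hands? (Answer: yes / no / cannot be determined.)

No chain of stated constraints runs from the planning session to the all-hands, and none runs from the all-hands to the planning session either.
So the relative order of the planning session and the all-hands is not fixed by the given facts.

cannot be determined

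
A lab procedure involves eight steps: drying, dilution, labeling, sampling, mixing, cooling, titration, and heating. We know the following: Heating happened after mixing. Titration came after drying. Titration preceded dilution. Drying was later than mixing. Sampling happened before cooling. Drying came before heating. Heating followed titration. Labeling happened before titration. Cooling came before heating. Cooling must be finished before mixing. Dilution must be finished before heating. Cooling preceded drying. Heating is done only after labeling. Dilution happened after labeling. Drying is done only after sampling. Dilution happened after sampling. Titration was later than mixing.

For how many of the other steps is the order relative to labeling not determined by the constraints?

4

Forced after labeling: dilution, heating, and titration.
That leaves cooling, drying, mixing, and sampling with no forced order relative to labeling — 4.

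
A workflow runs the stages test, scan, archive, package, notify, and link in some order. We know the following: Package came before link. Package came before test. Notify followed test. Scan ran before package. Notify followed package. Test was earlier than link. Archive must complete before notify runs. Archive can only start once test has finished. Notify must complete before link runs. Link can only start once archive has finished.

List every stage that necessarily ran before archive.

Directly stated before archive: test.
Package reaches archive via package → test → archive.
Scan reaches archive via scan → package → test → archive.
No chain forces link (or any of the others) ahead of archive.

package, scan, test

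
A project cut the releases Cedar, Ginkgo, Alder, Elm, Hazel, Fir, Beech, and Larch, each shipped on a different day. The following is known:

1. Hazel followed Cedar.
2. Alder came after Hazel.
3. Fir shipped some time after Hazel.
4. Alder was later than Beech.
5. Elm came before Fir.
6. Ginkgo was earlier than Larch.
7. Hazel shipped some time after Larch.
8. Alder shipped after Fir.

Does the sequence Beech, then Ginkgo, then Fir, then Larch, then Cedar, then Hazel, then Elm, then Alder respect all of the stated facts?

no

The constraints require Hazel before Fir, but in the proposed sequence Fir appears ahead of Hazel. That one violation is enough.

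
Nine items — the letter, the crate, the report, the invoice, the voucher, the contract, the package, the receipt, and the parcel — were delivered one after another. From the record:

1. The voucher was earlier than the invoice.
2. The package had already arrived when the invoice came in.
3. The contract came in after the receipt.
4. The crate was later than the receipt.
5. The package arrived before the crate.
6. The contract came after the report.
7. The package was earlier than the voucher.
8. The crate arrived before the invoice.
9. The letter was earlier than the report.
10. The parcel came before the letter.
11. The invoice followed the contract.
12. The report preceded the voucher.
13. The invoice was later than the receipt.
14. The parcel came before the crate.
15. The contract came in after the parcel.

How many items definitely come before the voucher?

Directly stated before the voucher: the package and the report.
The letter reaches the voucher via the letter → the report → the voucher.
The parcel reaches the voucher via the parcel → the letter → the report → the voucher.
That's the letter, the package, the parcel, and the report — 4 in all.

4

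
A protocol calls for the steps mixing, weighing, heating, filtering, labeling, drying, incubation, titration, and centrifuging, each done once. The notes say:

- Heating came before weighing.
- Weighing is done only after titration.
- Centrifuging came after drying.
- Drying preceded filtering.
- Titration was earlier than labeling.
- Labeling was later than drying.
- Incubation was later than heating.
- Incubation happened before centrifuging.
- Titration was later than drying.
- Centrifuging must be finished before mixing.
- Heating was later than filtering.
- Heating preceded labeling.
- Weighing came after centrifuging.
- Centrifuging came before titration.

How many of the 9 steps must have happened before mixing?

Directly stated before mixing: centrifuging.
Drying reaches mixing via drying → centrifuging → mixing.
Filtering reaches mixing via filtering → heating → incubation → centrifuging → mixing.
Heating reaches mixing via heating → incubation → centrifuging → mixing.
Likewise incubation reaches mixing by chaining the stated constraints.
No chain forces weighing (or any of the others) ahead of mixing.
That's centrifuging, drying, filtering, heating, and incubation — 5 in all.

5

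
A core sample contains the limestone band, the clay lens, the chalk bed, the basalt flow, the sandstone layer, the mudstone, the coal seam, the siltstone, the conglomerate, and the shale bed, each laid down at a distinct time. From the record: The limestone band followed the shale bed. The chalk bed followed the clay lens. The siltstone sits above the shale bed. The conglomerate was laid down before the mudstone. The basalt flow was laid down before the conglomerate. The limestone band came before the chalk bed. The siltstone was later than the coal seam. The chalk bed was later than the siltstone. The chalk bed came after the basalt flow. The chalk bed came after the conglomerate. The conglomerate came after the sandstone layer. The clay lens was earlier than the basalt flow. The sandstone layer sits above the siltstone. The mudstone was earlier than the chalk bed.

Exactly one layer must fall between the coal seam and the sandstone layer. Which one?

the siltstone

Tracing the constraints gives the coal seam → the siltstone → the sandstone layer, so the siltstone sits after the coal seam and before the sandstone layer.
No other layer is forced both after the coal seam and before the sandstone layer.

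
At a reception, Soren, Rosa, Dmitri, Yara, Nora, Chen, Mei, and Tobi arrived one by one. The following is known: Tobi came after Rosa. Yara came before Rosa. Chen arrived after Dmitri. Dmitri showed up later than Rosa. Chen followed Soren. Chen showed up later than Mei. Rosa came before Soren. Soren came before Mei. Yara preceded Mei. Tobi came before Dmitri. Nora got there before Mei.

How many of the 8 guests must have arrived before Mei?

Directly stated before Mei: Nora, Soren, and Yara.
Rosa reaches Mei via Rosa → Soren → Mei.
No chain forces Chen (or any of the others) ahead of Mei.
That's Nora, Rosa, Soren, and Yara — 4 in all.

4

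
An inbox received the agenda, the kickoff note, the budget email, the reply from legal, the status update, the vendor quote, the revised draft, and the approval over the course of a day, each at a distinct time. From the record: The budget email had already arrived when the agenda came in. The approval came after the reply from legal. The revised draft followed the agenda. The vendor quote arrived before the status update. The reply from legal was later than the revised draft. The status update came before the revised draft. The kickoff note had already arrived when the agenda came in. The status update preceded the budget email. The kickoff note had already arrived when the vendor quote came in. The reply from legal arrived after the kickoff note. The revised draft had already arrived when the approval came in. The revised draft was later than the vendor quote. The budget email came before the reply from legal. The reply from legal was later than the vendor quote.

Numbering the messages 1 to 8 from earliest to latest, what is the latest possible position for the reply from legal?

7

The reply from legal must come before the approval — 1 message forced after it.
Everything else can be placed before the reply from legal in some valid order, so the reply from legal can sit as late as position 8 − 1 = 7.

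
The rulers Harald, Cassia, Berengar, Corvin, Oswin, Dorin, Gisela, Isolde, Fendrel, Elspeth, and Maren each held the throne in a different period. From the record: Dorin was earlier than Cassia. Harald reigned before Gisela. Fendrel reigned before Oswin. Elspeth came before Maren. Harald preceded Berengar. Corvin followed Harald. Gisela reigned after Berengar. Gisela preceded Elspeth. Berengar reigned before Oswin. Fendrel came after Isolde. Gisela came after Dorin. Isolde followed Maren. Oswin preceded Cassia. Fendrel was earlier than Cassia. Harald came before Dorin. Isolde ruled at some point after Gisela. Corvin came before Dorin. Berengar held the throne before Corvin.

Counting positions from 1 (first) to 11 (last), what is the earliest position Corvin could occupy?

Berengar and Harald must both come before Corvin — 2 forced predecessors.
Nothing else is forced ahead of Corvin, so their earliest slot is position 2 + 1 = 3.

3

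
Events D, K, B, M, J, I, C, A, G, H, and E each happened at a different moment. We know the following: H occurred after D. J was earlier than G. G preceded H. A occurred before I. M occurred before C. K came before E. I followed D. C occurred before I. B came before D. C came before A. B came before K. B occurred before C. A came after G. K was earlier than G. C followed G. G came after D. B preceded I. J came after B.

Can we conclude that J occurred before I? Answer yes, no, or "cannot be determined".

Chain the constraints: J → G → A → I. Each link is directly stated, so J comes before I.

yes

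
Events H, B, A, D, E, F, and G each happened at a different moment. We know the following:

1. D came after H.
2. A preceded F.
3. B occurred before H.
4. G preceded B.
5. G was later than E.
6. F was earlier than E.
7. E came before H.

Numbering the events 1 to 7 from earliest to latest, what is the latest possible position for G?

G must come before B, D, and H — 3 events forced after it.
Everything else can be placed before G in some valid order, so G can sit as late as position 7 − 3 = 4.

4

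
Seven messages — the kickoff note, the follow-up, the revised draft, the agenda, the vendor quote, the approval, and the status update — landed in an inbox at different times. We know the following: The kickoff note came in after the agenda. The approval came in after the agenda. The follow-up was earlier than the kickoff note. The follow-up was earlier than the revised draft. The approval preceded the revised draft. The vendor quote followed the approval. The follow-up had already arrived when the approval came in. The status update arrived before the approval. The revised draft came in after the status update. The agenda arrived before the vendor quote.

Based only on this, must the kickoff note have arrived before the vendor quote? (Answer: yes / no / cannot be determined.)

cannot be determined

No chain of stated constraints runs from the kickoff note to the vendor quote, and none runs from the vendor quote to the kickoff note either.
So the relative order of the kickoff note and the vendor quote is not fixed by the given facts.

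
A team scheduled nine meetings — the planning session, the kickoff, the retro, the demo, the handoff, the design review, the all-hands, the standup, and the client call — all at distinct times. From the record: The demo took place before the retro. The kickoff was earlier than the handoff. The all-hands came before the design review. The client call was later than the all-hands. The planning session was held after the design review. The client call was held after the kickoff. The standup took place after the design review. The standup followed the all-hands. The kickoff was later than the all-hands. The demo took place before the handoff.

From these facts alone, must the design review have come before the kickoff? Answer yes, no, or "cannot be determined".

cannot be determined

No chain of stated constraints runs from the design review to the kickoff, and none runs from the kickoff to the design review either.
So the relative order of the design review and the kickoff is not fixed by the given facts.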